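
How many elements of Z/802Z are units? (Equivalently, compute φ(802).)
An element a ∈ Z/802Z is a unit iff gcd(a, 802) = 1, so the number of units is φ(802). φ is multiplicative, with φ(p^e) = p^e − p^(e−1). Factorise 802 = 2 · 401. Then
  φ(802) = (2 − 1) · (401 − 1) = 1 · 400 = 400.

Final answer: Z/802Z has φ(802) = 400 units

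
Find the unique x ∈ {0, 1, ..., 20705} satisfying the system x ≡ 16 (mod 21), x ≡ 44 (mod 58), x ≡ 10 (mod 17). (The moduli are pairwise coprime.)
The moduli 21, 58, 17 are pairwise coprime, so by the CRT there is a unique solution mod 21·58·17 = 20706.
Solve by successive substitution. Start with x ≡ 16 (mod 21).
  Combine with x ≡ 44 (mod 58): write x = 16 + 21·t and require 16 + 21·t ≡ 44 (mod 58), i.e. 21·t ≡ 44 − 16 ≡ 28 (mod 58). Since 21^(−1) ≡ 47 (mod 58), t ≡ 47·28 ≡ 40 (mod 58). So x ≡ 16 + 21·40 = 856 (mod 1218).
  Combine with x ≡ 10 (mod 17): write x = 856 + 1218·t and require 856 + 1218·t ≡ 10 (mod 17), i.e. 1218·t ≡ 10 − 856 ≡ 4 (mod 17). Since 1218^(−1) ≡ 14 (mod 17) (1218 ≡ 11 (mod 17)), t ≡ 14·4 ≡ 5 (mod 17). So x ≡ 856 + 1218·5 = 6946 (mod 20706).
Unique solution in [0, 20706): x = 6946.

Final answer: x ≡ 6946 (mod 20706); the representative in [0, 20706) is 6946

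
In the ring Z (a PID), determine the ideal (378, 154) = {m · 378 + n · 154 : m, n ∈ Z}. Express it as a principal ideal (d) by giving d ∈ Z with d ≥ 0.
(378, 154) = (14); d = 14

In the PID Z, (a, b) is generated by gcd(a, b). Compute gcd(378, 154) with the extended Euclidean algorithm, tracking rows (r, s, t) with s·378 + t·154 = r:
  row A: (378, 1, 0)   [1·378 + 0·154 = 378]
  row B: (154, 0, 1)   [0·378 + 1·154 = 154]
  378 = 2·154 + 70   → row C = row A − 2·row B = (70, 1, −2)   [check: 1·378 − 2·154 = 70]
  154 = 2·70 + 14   → row D = row B − 2·row C = (14, −2, 5)   [check: −2·378 + 5·154 = 14]
  70 = 5·14 + 0   → remainder 0, stop. gcd = 14 (last nonzero row D).
So gcd(378, 154) = 14, with Bézout identity −2·378 + 5·154 = 14. Containment (⊇): the Bézout identity exhibits 14 as an element of (378, 154), giving (14) ⊆ (378, 154). Containment (⊆): since 14 | 378 and 14 | 154 (378 = 14·27, 154 = 14·11), every Z-linear combination of 378 and 154 is divisible by 14, so (378, 154) ⊆ (14). Therefore (378, 154) = (14), d = 14.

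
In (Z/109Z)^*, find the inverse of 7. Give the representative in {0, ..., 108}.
Apply the extended Euclidean algorithm to (109, 7), tracking rows (r, s, t) with s·109 + t·7 = r. Each division r_prev = q·r_cur + r_new produces the new row as (previous row) − q·(current row):
  row A: (109, 1, 0)   [1·109 + 0·7 = 109]
  row B: (7, 0, 1)   [0·109 + 1·7 = 7]
  109 = 15·7 + 4   → row C = row A − 15·row B = (4, 1, −15)   [check: 1·109 − 15·7 = 4]
  7 = 1·4 + 3   → row D = row B − 1·row C = (3, −1, 16)   [check: −1·109 + 16·7 = 3]
  4 = 1·3 + 1   → row E = row C − 1·row D = (1, 2, −31)   [check: 2·109 − 31·7 = 1]
  3 = 3·1 + 0   → remainder 0, stop. gcd = 1 (last nonzero row E).
The gcd is 1, so 7 is invertible mod 109. The last nonzero row gives 2·109 − 31·7 = 1, so t = −31. So 7^(−1) ≡ −31 ≡ 78 (mod 109). Verify: 7 · 78 = 546 ≡ 1 (mod 109). ✓

Final answer: 7^(−1) ≡ 78 (mod 109)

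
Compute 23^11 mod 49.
11

Use repeated squaring. Binary(11) = 1011. Walk through the bits of the exponent 11 left-to-right: at each bit after the leading one, square the running value, then multiply by 23 if the bit is 1 (always reducing mod 49):
  bit 1 = 1 (leading): start with 23.
  bit 2 = 0: square 23^2 = 529 ≡ 39 (mod 49).
  bit 3 = 1: square 39^2 = 1521 ≡ 2; bit is 1, so multiply 2·23 = 46 (mod 49).
  bit 4 = 1: square 46^2 = 2116 ≡ 9; bit is 1, so multiply 9·23 = 207 ≡ 11 (mod 49).
Final value: 23^11 ≡ 11 (mod 49).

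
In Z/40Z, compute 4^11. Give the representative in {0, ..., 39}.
Use repeated squaring. Binary(11) = 1011. Walk through the bits of the exponent 11 left-to-right: at each bit after the leading one, square the running value, then multiply by 4 if the bit is 1 (always reducing mod 40):
  bit 1 = 1 (leading): start with 4.
  bit 2 = 0: square 4^2 = 16 (mod 40).
  bit 3 = 1: square 16^2 = 256 ≡ 16; bit is 1, so multiply 16·4 = 64 ≡ 24 (mod 40).
  bit 4 = 1: square 24^2 = 576 ≡ 16; bit is 1, so multiply 16·4 = 64 ≡ 24 (mod 40).
Final value: 4^11 ≡ 24 (mod 40).

Final answer: 24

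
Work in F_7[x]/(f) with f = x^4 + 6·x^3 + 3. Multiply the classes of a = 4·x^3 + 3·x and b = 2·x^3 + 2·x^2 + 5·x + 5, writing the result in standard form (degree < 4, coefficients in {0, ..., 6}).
a · b ≡ 5·x^3 + 5·x^2 + 2·x (mod f(x))

Multiply as integer polynomials: a · b = 8·x^6 + 8·x^5 + 26·x^4 + 26·x^3 + 15·x^2 + 15·x. Reducing coefficients mod 7: a · b ≡ x^6 + x^5 + 5·x^4 + 5·x^3 + x^2 + x. Now divide by f(x) = x^4 + 6·x^3 + 3 in F_7[x], eliminating the leading term at each step:
  leading term x^6: subtract (x^2)·f(x) = x^6 + 6·x^5 + 3·x^2, leaving 2·x^5 + 5·x^4 + 5·x^3 + 5·x^2 + x (coefficients mod 7)
  leading term 2·x^5: subtract (2·x)·f(x) = 2·x^5 + 5·x^4 + 6·x, leaving 5·x^3 + 5·x^2 + 2·x (coefficients mod 7)
The degree is now < 4, so this is the remainder. Hence a · b ≡ 5·x^3 + 5·x^2 + 2·x in F_7[x]/(f).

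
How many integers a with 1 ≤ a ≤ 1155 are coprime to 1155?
The number of a ∈ {1, ..., 1155} with gcd(a, 1155) = 1 is by definition Euler's totient φ(1155). φ is multiplicative, with φ(p^e) = p^e − p^(e−1). Factorise 1155 = 3 · 5 · 7 · 11. Then
  φ(1155) = (3 − 1) · (5 − 1) · (7 − 1) · (11 − 1) = 2 · 4 · 6 · 10 = 480.
So there are 480 such integers.

Final answer: 480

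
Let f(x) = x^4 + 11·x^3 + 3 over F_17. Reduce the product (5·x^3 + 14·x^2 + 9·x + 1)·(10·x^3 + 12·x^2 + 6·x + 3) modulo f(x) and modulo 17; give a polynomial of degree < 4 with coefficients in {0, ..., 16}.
a · b ≡ 4·x^3 + 9·x^2 + 12·x + 16 (mod f(x))

Multiply as integer polynomials: a · b = 50·x^6 + 200·x^5 + 288·x^4 + 217·x^3 + 108·x^2 + 33·x + 3. Reducing coefficients mod 17: a · b ≡ 16·x^6 + 13·x^5 + 16·x^4 + 13·x^3 + 6·x^2 + 16·x + 3. Now divide by f(x) = x^4 + 11·x^3 + 3 in F_17[x], eliminating the leading term at each step:
  leading term 16·x^6: subtract (16·x^2)·f(x) = 16·x^6 + 6·x^5 + 14·x^2, leaving 7·x^5 + 16·x^4 + 13·x^3 + 9·x^2 + 16·x + 3 (coefficients mod 17)
  leading term 7·x^5: subtract (7·x)·f(x) = 7·x^5 + 9·x^4 + 4·x, leaving 7·x^4 + 13·x^3 + 9·x^2 + 12·x + 3 (coefficients mod 17)
  leading term 7·x^4: subtract (7)·f(x) = 7·x^4 + 9·x^3 + 4, leaving 4·x^3 + 9·x^2 + 12·x + 16 (coefficients mod 17)
The degree is now < 4, so this is the remainder. Hence a · b ≡ 4·x^3 + 9·x^2 + 12·x + 16 in F_17[x]/(f).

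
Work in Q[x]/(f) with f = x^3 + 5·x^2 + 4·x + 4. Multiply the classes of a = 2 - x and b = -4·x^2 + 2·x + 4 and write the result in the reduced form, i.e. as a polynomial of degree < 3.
First multiply in Q[x] without reducing: a · b = 4·x^3 - 10·x^2 + 8. Now divide by f(x) = x^3 + 5·x^2 + 4·x + 4, eliminating the leading term at each step:
  leading term 4·x^3: subtract (4)·f(x) = 4·x^3 + 20·x^2 + 16·x + 16, leaving -30·x^2 - 16·x - 8
The degree is now < 3, so this is the remainder. Hence a · b ≡ -30·x^2 - 16·x - 8 in Q[x]/(f).

Final answer: a · b ≡ -30·x^2 - 16·x - 8 (mod f(x))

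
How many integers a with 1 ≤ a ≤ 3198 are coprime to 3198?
The number of a ∈ {1, ..., 3198} with gcd(a, 3198) = 1 is by definition Euler's totient φ(3198). φ is multiplicative, with φ(p^e) = p^e − p^(e−1). Factorise 3198 = 2 · 3 · 13 · 41. Then
  φ(3198) = (2 − 1) · (3 − 1) · (13 − 1) · (41 − 1) = 1 · 2 · 12 · 40 = 960.
So there are 960 such integers.

Final answer: 960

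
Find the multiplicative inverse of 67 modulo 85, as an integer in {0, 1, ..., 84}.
67^(−1) ≡ 33 (mod 85)

Apply the extended Euclidean algorithm to (85, 67), tracking rows (r, s, t) with s·85 + t·67 = r. Each division r_prev = q·r_cur + r_new produces the new row as (previous row) − q·(current row):
  row A: (85, 1, 0)   [1·85 + 0·67 = 85]
  row B: (67, 0, 1)   [0·85 + 1·67 = 67]
  85 = 1·67 + 18   → row C = row A − 1·row B = (18, 1, −1)   [check: 1·85 − 1·67 = 18]
  67 = 3·18 + 13   → row D = row B − 3·row C = (13, −3, 4)   [check: −3·85 + 4·67 = 13]
  18 = 1·13 + 5   → row E = row C − 1·row D = (5, 4, −5)   [check: 4·85 − 5·67 = 5]
  13 = 2·5 + 3   → row F = row D − 2·row E = (3, −11, 14)   [check: −11·85 + 14·67 = 3]
  5 = 1·3 + 2   → row G = row E − 1·row F = (2, 15, −19)   [check: 15·85 − 19·67 = 2]
  3 = 1·2 + 1   → row H = row F − 1·row G = (1, −26, 33)   [check: −26·85 + 33·67 = 1]
  2 = 2·1 + 0   → remainder 0, stop. gcd = 1 (last nonzero row H).
The gcd is 1, so 67 is invertible mod 85. The last nonzero row gives −26·85 + 33·67 = 1, so t = 33. So 67^(−1) ≡ 33 (mod 85). Verify: 67 · 33 = 2211 ≡ 1 (mod 85). ✓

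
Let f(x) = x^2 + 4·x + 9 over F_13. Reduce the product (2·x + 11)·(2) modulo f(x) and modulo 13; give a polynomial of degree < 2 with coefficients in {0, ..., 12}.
Multiply as integer polynomials: a · b = 4·x + 22. Reducing coefficients mod 13: a · b ≡ 4·x + 9. This already has degree < 2, so no reduction by f is needed. Hence a · b ≡ 4·x + 9 in F_13[x]/(f).

Final answer: a · b ≡ 4·x + 9 (mod f(x))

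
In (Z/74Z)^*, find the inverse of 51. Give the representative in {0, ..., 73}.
51^(−1) ≡ 45 (mod 74)

Apply the extended Euclidean algorithm to (74, 51), tracking rows (r, s, t) with s·74 + t·51 = r. Each division r_prev = q·r_cur + r_new produces the new row as (previous row) − q·(current row):
  row A: (74, 1, 0)   [1·74 + 0·51 = 74]
  row B: (51, 0, 1)   [0·74 + 1·51 = 51]
  74 = 1·51 + 23   → row C = row A − 1·row B = (23, 1, −1)   [check: 1·74 − 1·51 = 23]
  51 = 2·23 + 5   → row D = row B − 2·row C = (5, −2, 3)   [check: −2·74 + 3·51 = 5]
  23 = 4·5 + 3   → row E = row C − 4·row D = (3, 9, −13)   [check: 9·74 − 13·51 = 3]
  5 = 1·3 + 2   → row F = row D − 1·row E = (2, −11, 16)   [check: −11·74 + 16·51 = 2]
  3 = 1·2 + 1   → row G = row E − 1·row F = (1, 20, −29)   [check: 20·74 − 29·51 = 1]
  2 = 2·1 + 0   → remainder 0, stop. gcd = 1 (last nonzero row G).
The gcd is 1, so 51 is invertible mod 74. The last nonzero row gives 20·74 − 29·51 = 1, so t = −29. So 51^(−1) ≡ −29 ≡ 45 (mod 74). Verify: 51 · 45 = 2295 ≡ 1 (mod 74). ✓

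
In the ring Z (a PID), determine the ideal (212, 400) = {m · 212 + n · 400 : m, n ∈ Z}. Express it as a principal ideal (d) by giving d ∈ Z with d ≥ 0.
In the PID Z, (a, b) is generated by gcd(a, b). Compute gcd(400, 212) with the extended Euclidean algorithm, tracking rows (r, s, t) with s·400 + t·212 = r:
  row A: (400, 1, 0)   [1·400 + 0·212 = 400]
  row B: (212, 0, 1)   [0·400 + 1·212 = 212]
  400 = 1·212 + 188   → row C = row A − 1·row B = (188, 1, −1)   [check: 1·400 − 1·212 = 188]
  212 = 1·188 + 24   → row D = row B − 1·row C = (24, −1, 2)   [check: −1·400 + 2·212 = 24]
  188 = 7·24 + 20   → row E = row C − 7·row D = (20, 8, −15)   [check: 8·400 − 15·212 = 20]
  24 = 1·20 + 4   → row F = row D − 1·row E = (4, −9, 17)   [check: −9·400 + 17·212 = 4]
  20 = 5·4 + 0   → remainder 0, stop. gcd = 4 (last nonzero row F).
So gcd(212, 400) = 4, with Bézout identity −9·400 + 17·212 = 4. Containment (⊇): the Bézout identity exhibits 4 as an element of (212, 400), giving (4) ⊆ (212, 400). Containment (⊆): since 4 | 212 and 4 | 400 (212 = 4·53, 400 = 4·100), every Z-linear combination of 212 and 400 is divisible by 4, so (212, 400) ⊆ (4). Therefore (212, 400) = (4), d = 4.

Final answer: (212, 400) = (4); d = 4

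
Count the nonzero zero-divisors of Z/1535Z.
Z/1535Z has 310 nonzero zero-divisors

In Z/1535Z each nonzero element is either a unit (gcd with 1535 is 1) or a zero-divisor (gcd > 1). The number of units is φ(1535): factorise 1535 = 5 · 307, so φ(1535) = (5 − 1) · (307 − 1) = 4 · 306 = 1224. The nonzero elements number 1535 − 1 = 1534. Hence the nonzero zero-divisors number 1534 − 1224 = 310.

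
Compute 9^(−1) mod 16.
Apply the extended Euclidean algorithm to (16, 9), tracking rows (r, s, t) with s·16 + t·9 = r. Each division r_prev = q·r_cur + r_new produces the new row as (previous row) − q·(current row):
  row A: (16, 1, 0)   [1·16 + 0·9 = 16]
  row B: (9, 0, 1)   [0·16 + 1·9 = 9]
  16 = 1·9 + 7   → row C = row A − 1·row B = (7, 1, −1)   [check: 1·16 − 1·9 = 7]
  9 = 1·7 + 2   → row D = row B − 1·row C = (2, −1, 2)   [check: −1·16 + 2·9 = 2]
  7 = 3·2 + 1   → row E = row C − 3·row D = (1, 4, −7)   [check: 4·16 − 7·9 = 1]
  2 = 2·1 + 0   → remainder 0, stop. gcd = 1 (last nonzero row E).
The gcd is 1, so 9 is invertible mod 16. The last nonzero row gives 4·16 − 7·9 = 1, so t = −7. So 9^(−1) ≡ −7 ≡ 9 (mod 16). Verify: 9 · 9 = 81 ≡ 1 (mod 16). ✓

Final answer: 9^(−1) ≡ 9 (mod 16)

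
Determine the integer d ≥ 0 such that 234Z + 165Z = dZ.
(234, 165) = (3); d = 3

In the PID Z, (a, b) is generated by gcd(a, b). Compute gcd(234, 165) with the extended Euclidean algorithm, tracking rows (r, s, t) with s·234 + t·165 = r:
  row A: (234, 1, 0)   [1·234 + 0·165 = 234]
  row B: (165, 0, 1)   [0·234 + 1·165 = 165]
  234 = 1·165 + 69   → row C = row A − 1·row B = (69, 1, −1)   [check: 1·234 − 1·165 = 69]
  165 = 2·69 + 27   → row D = row B − 2·row C = (27, −2, 3)   [check: −2·234 + 3·165 = 27]
  69 = 2·27 + 15   → row E = row C − 2·row D = (15, 5, −7)   [check: 5·234 − 7·165 = 15]
  27 = 1·15 + 12   → row F = row D − 1·row E = (12, −7, 10)   [check: −7·234 + 10·165 = 12]
  15 = 1·12 + 3   → row G = row E − 1·row F = (3, 12, −17)   [check: 12·234 − 17·165 = 3]
  12 = 4·3 + 0   → remainder 0, stop. gcd = 3 (last nonzero row G).
So gcd(234, 165) = 3, with Bézout identity 12·234 − 17·165 = 3. Containment (⊇): the Bézout identity exhibits 3 as an element of (234, 165), giving (3) ⊆ (234, 165). Containment (⊆): since 3 | 234 and 3 | 165 (234 = 3·78, 165 = 3·55), every Z-linear combination of 234 and 165 is divisible by 3, so (234, 165) ⊆ (3). Therefore (234, 165) = (3), d = 3.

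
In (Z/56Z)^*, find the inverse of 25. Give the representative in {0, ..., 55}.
Apply the extended Euclidean algorithm to (56, 25), tracking rows (r, s, t) with s·56 + t·25 = r. Each division r_prev = q·r_cur + r_new produces the new row as (previous row) − q·(current row):
  row A: (56, 1, 0)   [1·56 + 0·25 = 56]
  row B: (25, 0, 1)   [0·56 + 1·25 = 25]
  56 = 2·25 + 6   → row C = row A − 2·row B = (6, 1, −2)   [check: 1·56 − 2·25 = 6]
  25 = 4·6 + 1   → row D = row B − 4·row C = (1, −4, 9)   [check: −4·56 + 9·25 = 1]
  6 = 6·1 + 0   → remainder 0, stop. gcd = 1 (last nonzero row D).
The gcd is 1, so 25 is invertible mod 56. The last nonzero row gives −4·56 + 9·25 = 1, so t = 9. So 25^(−1) ≡ 9 (mod 56). Verify: 25 · 9 = 225 ≡ 1 (mod 56). ✓

Final answer: 25^(−1) ≡ 9 (mod 56)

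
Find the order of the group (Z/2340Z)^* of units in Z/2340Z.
(Z/2340Z)^* consists of the classes a with gcd(a, 2340) = 1, so its order is φ(2340). φ is multiplicative, with φ(p^e) = p^e − p^(e−1). Factorise 2340 = 2^2 · 3^2 · 5 · 13. Then
  φ(2340) = (2^2 − 2^1) · (3^2 − 3^1) · (5 − 1) · (13 − 1) = 2 · 6 · 4 · 12 = 576.
Thus |(Z/2340Z)^*| = 576.

Final answer: |(Z/2340Z)^*| = 576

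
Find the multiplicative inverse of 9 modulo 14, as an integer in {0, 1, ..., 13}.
Apply the extended Euclidean algorithm to (14, 9), tracking rows (r, s, t) with s·14 + t·9 = r. Each division r_prev = q·r_cur + r_new produces the new row as (previous row) − q·(current row):
  row A: (14, 1, 0)   [1·14 + 0·9 = 14]
  row B: (9, 0, 1)   [0·14 + 1·9 = 9]
  14 = 1·9 + 5   → row C = row A − 1·row B = (5, 1, −1)   [check: 1·14 − 1·9 = 5]
  9 = 1·5 + 4   → row D = row B − 1·row C = (4, −1, 2)   [check: −1·14 + 2·9 = 4]
  5 = 1·4 + 1   → row E = row C − 1·row D = (1, 2, −3)   [check: 2·14 − 3·9 = 1]
  4 = 4·1 + 0   → remainder 0, stop. gcd = 1 (last nonzero row E).
The gcd is 1, so 9 is invertible mod 14. The last nonzero row gives 2·14 − 3·9 = 1, so t = −3. So 9^(−1) ≡ −3 ≡ 11 (mod 14). Verify: 9 · 11 = 99 ≡ 1 (mod 14). ✓

Final answer: 9^(−1) ≡ 11 (mod 14)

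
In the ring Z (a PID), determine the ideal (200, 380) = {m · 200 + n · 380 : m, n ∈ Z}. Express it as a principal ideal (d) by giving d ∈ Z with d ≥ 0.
In the PID Z, (a, b) is generated by gcd(a, b). Compute gcd(380, 200) with the extended Euclidean algorithm, tracking rows (r, s, t) with s·380 + t·200 = r:
  row A: (380, 1, 0)   [1·380 + 0·200 = 380]
  row B: (200, 0, 1)   [0·380 + 1·200 = 200]
  380 = 1·200 + 180   → row C = row A − 1·row B = (180, 1, −1)   [check: 1·380 − 1·200 = 180]
  200 = 1·180 + 20   → row D = row B − 1·row C = (20, −1, 2)   [check: −1·380 + 2·200 = 20]
  180 = 9·20 + 0   → remainder 0, stop. gcd = 20 (last nonzero row D).
So gcd(200, 380) = 20, with Bézout identity −1·380 + 2·200 = 20. Containment (⊇): the Bézout identity exhibits 20 as an element of (200, 380), giving (20) ⊆ (200, 380). Containment (⊆): since 20 | 200 and 20 | 380 (200 = 20·10, 380 = 20·19), every Z-linear combination of 200 and 380 is divisible by 20, so (200, 380) ⊆ (20). Therefore (200, 380) = (20), d = 20.

Final answer: (200, 380) = (20); d = 20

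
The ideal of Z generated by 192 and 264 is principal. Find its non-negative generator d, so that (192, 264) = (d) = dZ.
In the PID Z, (a, b) is generated by gcd(a, b). Compute gcd(264, 192) with the extended Euclidean algorithm, tracking rows (r, s, t) with s·264 + t·192 = r:
  row A: (264, 1, 0)   [1·264 + 0·192 = 264]
  row B: (192, 0, 1)   [0·264 + 1·192 = 192]
  264 = 1·192 + 72   → row C = row A − 1·row B = (72, 1, −1)   [check: 1·264 − 1·192 = 72]
  192 = 2·72 + 48   → row D = row B − 2·row C = (48, −2, 3)   [check: −2·264 + 3·192 = 48]
  72 = 1·48 + 24   → row E = row C − 1·row D = (24, 3, −4)   [check: 3·264 − 4·192 = 24]
  48 = 2·24 + 0   → remainder 0, stop. gcd = 24 (last nonzero row E).
So gcd(192, 264) = 24, with Bézout identity 3·264 − 4·192 = 24. Containment (⊇): the Bézout identity exhibits 24 as an element of (192, 264), giving (24) ⊆ (192, 264). Containment (⊆): since 24 | 192 and 24 | 264 (192 = 24·8, 264 = 24·11), every Z-linear combination of 192 and 264 is divisible by 24, so (192, 264) ⊆ (24). Therefore (192, 264) = (24), d = 24.

Final answer: (192, 264) = (24); d = 24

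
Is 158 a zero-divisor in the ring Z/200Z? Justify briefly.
gcd(158, 200) = 2 > 1, so 158 is not a unit in Z/200Z. In Z/nZ every nonzero non-unit is a zero-divisor: explicitly, take b = 200/gcd = 100 ≠ 0 (mod 200); then 158·100 = 15800 = 79·200, i.e. 158·100 ≡ 0 (mod 200). So 158 is a zero-divisor.

Final answer: YES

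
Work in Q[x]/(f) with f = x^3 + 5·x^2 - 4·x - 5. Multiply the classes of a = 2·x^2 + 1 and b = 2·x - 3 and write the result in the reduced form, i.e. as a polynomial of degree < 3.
a · b ≡ -26·x^2 + 18·x + 17 (mod f(x))

First multiply in Q[x] without reducing: a · b = 4·x^3 - 6·x^2 + 2·x - 3. Now divide by f(x) = x^3 + 5·x^2 - 4·x - 5, eliminating the leading term at each step:
  leading term 4·x^3: subtract (4)·f(x) = 4·x^3 + 20·x^2 - 16·x - 20, leaving -26·x^2 + 18·x + 17
The degree is now < 3, so this is the remainder. Hence a · b ≡ -26·x^2 + 18·x + 17 in Q[x]/(f).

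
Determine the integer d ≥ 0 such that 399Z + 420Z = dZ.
(399, 420) = (21); d = 21

In the PID Z, (a, b) is generated by gcd(a, b). Compute gcd(420, 399) with the extended Euclidean algorithm, tracking rows (r, s, t) with s·420 + t·399 = r:
  row A: (420, 1, 0)   [1·420 + 0·399 = 420]
  row B: (399, 0, 1)   [0·420 + 1·399 = 399]
  420 = 1·399 + 21   → row C = row A − 1·row B = (21, 1, −1)   [check: 1·420 − 1·399 = 21]
  399 = 19·21 + 0   → remainder 0, stop. gcd = 21 (last nonzero row C).
So gcd(399, 420) = 21, with Bézout identity 1·420 − 1·399 = 21. Containment (⊇): the Bézout identity exhibits 21 as an element of (399, 420), giving (21) ⊆ (399, 420). Containment (⊆): since 21 | 399 and 21 | 420 (399 = 21·19, 420 = 21·20), every Z-linear combination of 399 and 420 is divisible by 21, so (399, 420) ⊆ (21). Therefore (399, 420) = (21), d = 21.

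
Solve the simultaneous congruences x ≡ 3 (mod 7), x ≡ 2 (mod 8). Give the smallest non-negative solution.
x ≡ 10 (mod 56); the representative in [0, 56) is 10

The moduli 7, 8 are pairwise coprime, so by the CRT there is a unique solution mod 7·8 = 56.
Solve by successive substitution. Start with x ≡ 3 (mod 7).
  Combine with x ≡ 2 (mod 8): write x = 3 + 7·t and require 3 + 7·t ≡ 2 (mod 8), i.e. 7·t ≡ 2 − 3 ≡ 7 (mod 8). Since 7^(−1) ≡ 7 (mod 8), t ≡ 7·7 ≡ 1 (mod 8). So x ≡ 3 + 7·1 = 10 (mod 56).
Unique solution in [0, 56): x = 10.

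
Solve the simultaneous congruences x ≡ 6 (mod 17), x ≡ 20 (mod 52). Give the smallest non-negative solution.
The moduli 17, 52 are pairwise coprime, so by the CRT there is a unique solution mod 17·52 = 884.
Solve by successive substitution. Start with x ≡ 6 (mod 17).
  Combine with x ≡ 20 (mod 52): write x = 6 + 17·t and require 6 + 17·t ≡ 20 (mod 52), i.e. 17·t ≡ 20 − 6 ≡ 14 (mod 52). Since 17^(−1) ≡ 49 (mod 52), t ≡ 49·14 ≡ 10 (mod 52). So x ≡ 6 + 17·10 = 176 (mod 884).
Unique solution in [0, 884): x = 176.

Final answer: x ≡ 176 (mod 884); the representative in [0, 884) is 176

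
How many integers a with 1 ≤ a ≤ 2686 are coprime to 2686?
1248

The number of a ∈ {1, ..., 2686} with gcd(a, 2686) = 1 is by definition Euler's totient φ(2686). φ is multiplicative, with φ(p^e) = p^e − p^(e−1). Factorise 2686 = 2 · 17 · 79. Then
  φ(2686) = (2 − 1) · (17 − 1) · (79 − 1) = 1 · 16 · 78 = 1248.
So there are 1248 such integers.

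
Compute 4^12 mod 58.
Use repeated squaring. Binary(12) = 1100. Walk through the bits of the exponent 12 left-to-right: at each bit after the leading one, square the running value, then multiply by 4 if the bit is 1 (always reducing mod 58):
  bit 1 = 1 (leading): start with 4.
  bit 2 = 1: square 4^2 = 16; bit is 1, so multiply 16·4 = 64 ≡ 6 (mod 58).
  bit 3 = 0: square 6^2 = 36 (mod 58).
  bit 4 = 0: square 36^2 = 1296 ≡ 20 (mod 58).
Final value: 4^12 ≡ 20 (mod 58).

Final answer: 20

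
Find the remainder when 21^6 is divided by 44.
Use repeated squaring. Binary(6) = 110. Walk through the bits of the exponent 6 left-to-right: at each bit after the leading one, square the running value, then multiply by 21 if the bit is 1 (always reducing mod 44):
  bit 1 = 1 (leading): start with 21.
  bit 2 = 1: square 21^2 = 441 ≡ 1; bit is 1, so multiply 1·21 = 21 (mod 44).
  bit 3 = 0: square 21^2 = 441 ≡ 1 (mod 44).
Final value: 21^6 ≡ 1 (mod 44).

Final answer: 1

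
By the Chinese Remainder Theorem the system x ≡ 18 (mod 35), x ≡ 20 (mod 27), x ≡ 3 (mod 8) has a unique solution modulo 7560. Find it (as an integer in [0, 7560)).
The moduli 35, 27, 8 are pairwise coprime, so by the CRT there is a unique solution mod 35·27·8 = 7560.
Solve by successive substitution. Start with x ≡ 18 (mod 35).
  Combine with x ≡ 20 (mod 27): write x = 18 + 35·t and require 18 + 35·t ≡ 20 (mod 27), i.e. 35·t ≡ 20 − 18 ≡ 2 (mod 27). Since 35^(−1) ≡ 17 (mod 27) (35 ≡ 8 (mod 27)), t ≡ 17·2 ≡ 7 (mod 27). So x ≡ 18 + 35·7 = 263 (mod 945).
  Combine with x ≡ 3 (mod 8): write x = 263 + 945·t and require 263 + 945·t ≡ 3 (mod 8), i.e. 945·t ≡ 3 − 263 ≡ 4 (mod 8). Since 945^(−1) ≡ 1 (mod 8) (945 ≡ 1 (mod 8)), t ≡ 1·4 ≡ 4 (mod 8). So x ≡ 263 + 945·4 = 4043 (mod 7560).
Unique solution in [0, 7560): x = 4043.

Final answer: x ≡ 4043 (mod 7560); the representative in [0, 7560) is 4043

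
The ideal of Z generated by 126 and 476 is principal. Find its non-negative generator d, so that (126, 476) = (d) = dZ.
(126, 476) = (14); d = 14

In the PID Z, (a, b) is generated by gcd(a, b). Compute gcd(476, 126) with the extended Euclidean algorithm, tracking rows (r, s, t) with s·476 + t·126 = r:
  row A: (476, 1, 0)   [1·476 + 0·126 = 476]
  row B: (126, 0, 1)   [0·476 + 1·126 = 126]
  476 = 3·126 + 98   → row C = row A − 3·row B = (98, 1, −3)   [check: 1·476 − 3·126 = 98]
  126 = 1·98 + 28   → row D = row B − 1·row C = (28, −1, 4)   [check: −1·476 + 4·126 = 28]
  98 = 3·28 + 14   → row E = row C − 3·row D = (14, 4, −15)   [check: 4·476 − 15·126 = 14]
  28 = 2·14 + 0   → remainder 0, stop. gcd = 14 (last nonzero row E).
So gcd(126, 476) = 14, with Bézout identity 4·476 − 15·126 = 14. Containment (⊇): the Bézout identity exhibits 14 as an element of (126, 476), giving (14) ⊆ (126, 476). Containment (⊆): since 14 | 126 and 14 | 476 (126 = 14·9, 476 = 14·34), every Z-linear combination of 126 and 476 is divisible by 14, so (126, 476) ⊆ (14). Therefore (126, 476) = (14), d = 14.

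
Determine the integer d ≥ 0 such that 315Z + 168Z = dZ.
(315, 168) = (21); d = 21

In the PID Z, (a, b) is generated by gcd(a, b). Compute gcd(315, 168) with the extended Euclidean algorithm, tracking rows (r, s, t) with s·315 + t·168 = r:
  row A: (315, 1, 0)   [1·315 + 0·168 = 315]
  row B: (168, 0, 1)   [0·315 + 1·168 = 168]
  315 = 1·168 + 147   → row C = row A − 1·row B = (147, 1, −1)   [check: 1·315 − 1·168 = 147]
  168 = 1·147 + 21   → row D = row B − 1·row C = (21, −1, 2)   [check: −1·315 + 2·168 = 21]
  147 = 7·21 + 0   → remainder 0, stop. gcd = 21 (last nonzero row D).
So gcd(315, 168) = 21, with Bézout identity −1·315 + 2·168 = 21. Containment (⊇): the Bézout identity exhibits 21 as an element of (315, 168), giving (21) ⊆ (315, 168). Containment (⊆): since 21 | 315 and 21 | 168 (315 = 21·15, 168 = 21·8), every Z-linear combination of 315 and 168 is divisible by 21, so (315, 168) ⊆ (21). Therefore (315, 168) = (21), d = 21.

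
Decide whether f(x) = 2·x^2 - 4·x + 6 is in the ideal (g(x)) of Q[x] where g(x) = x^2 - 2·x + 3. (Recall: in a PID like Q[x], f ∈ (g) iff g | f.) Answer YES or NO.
YES

In Q[x] the ideal (g) consists of all multiples of g, so f ∈ (g) iff g | f, i.e. iff the remainder of f on division by g is 0. Divide f by g (g is monic, so eliminate the leading term of the running remainder at each step):
  leading term 2·x^2: subtract (2)·g(x) = 2·x^2 - 4·x + 6, leaving 0
The remainder is 0, so f(x) = g(x) · h(x) with h(x) = 2. Hence g | f, i.e. f ∈ (g).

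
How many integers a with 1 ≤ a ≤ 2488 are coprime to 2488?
The number of a ∈ {1, ..., 2488} with gcd(a, 2488) = 1 is by definition Euler's totient φ(2488). φ is multiplicative, with φ(p^e) = p^e − p^(e−1). Factorise 2488 = 2^3 · 311. Then
  φ(2488) = (2^3 − 2^2) · (311 − 1) = 4 · 310 = 1240.
So there are 1240 such integers.

Final answer: 1240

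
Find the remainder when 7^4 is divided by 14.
7

Use repeated squaring. Binary(4) = 100. Walk through the bits of the exponent 4 left-to-right: at each bit after the leading one, square the running value, then multiply by 7 if the bit is 1 (always reducing mod 14):
  bit 1 = 1 (leading): start with 7.
  bit 2 = 0: square 7^2 = 49 ≡ 7 (mod 14).
  bit 3 = 0: square 7^2 = 49 ≡ 7 (mod 14).
Final value: 7^4 ≡ 7 (mod 14).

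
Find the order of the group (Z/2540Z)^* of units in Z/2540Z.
|(Z/2540Z)^*| = 1008

(Z/2540Z)^* consists of the classes a with gcd(a, 2540) = 1, so its order is φ(2540). φ is multiplicative, with φ(p^e) = p^e − p^(e−1). Factorise 2540 = 2^2 · 5 · 127. Then
  φ(2540) = (2^2 − 2^1) · (5 − 1) · (127 − 1) = 2 · 4 · 126 = 1008.
Thus |(Z/2540Z)^*| = 1008.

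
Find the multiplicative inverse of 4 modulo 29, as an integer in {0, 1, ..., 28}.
Apply the extended Euclidean algorithm to (29, 4), tracking rows (r, s, t) with s·29 + t·4 = r. Each division r_prev = q·r_cur + r_new produces the new row as (previous row) − q·(current row):
  row A: (29, 1, 0)   [1·29 + 0·4 = 29]
  row B: (4, 0, 1)   [0·29 + 1·4 = 4]
  29 = 7·4 + 1   → row C = row A − 7·row B = (1, 1, −7)   [check: 1·29 − 7·4 = 1]
  4 = 4·1 + 0   → remainder 0, stop. gcd = 1 (last nonzero row C).
The gcd is 1, so 4 is invertible mod 29. The last nonzero row gives 1·29 − 7·4 = 1, so t = −7. So 4^(−1) ≡ −7 ≡ 22 (mod 29). Verify: 4 · 22 = 88 ≡ 1 (mod 29). ✓

Final answer: 4^(−1) ≡ 22 (mod 29)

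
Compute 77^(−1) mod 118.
77^(−1) ≡ 23 (mod 118)

Apply the extended Euclidean algorithm to (118, 77), tracking rows (r, s, t) with s·118 + t·77 = r. Each division r_prev = q·r_cur + r_new produces the new row as (previous row) − q·(current row):
  row A: (118, 1, 0)   [1·118 + 0·77 = 118]
  row B: (77, 0, 1)   [0·118 + 1·77 = 77]
  118 = 1·77 + 41   → row C = row A − 1·row B = (41, 1, −1)   [check: 1·118 − 1·77 = 41]
  77 = 1·41 + 36   → row D = row B − 1·row C = (36, −1, 2)   [check: −1·118 + 2·77 = 36]
  41 = 1·36 + 5   → row E = row C − 1·row D = (5, 2, −3)   [check: 2·118 − 3·77 = 5]
  36 = 7·5 + 1   → row F = row D − 7·row E = (1, −15, 23)   [check: −15·118 + 23·77 = 1]
  5 = 5·1 + 0   → remainder 0, stop. gcd = 1 (last nonzero row F).
The gcd is 1, so 77 is invertible mod 118. The last nonzero row gives −15·118 + 23·77 = 1, so t = 23. So 77^(−1) ≡ 23 (mod 118). Verify: 77 · 23 = 1771 ≡ 1 (mod 118). ✓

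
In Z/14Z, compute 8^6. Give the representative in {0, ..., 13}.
8

Use repeated squaring. Binary(6) = 110. Walk through the bits of the exponent 6 left-to-right: at each bit after the leading one, square the running value, then multiply by 8 if the bit is 1 (always reducing mod 14):
  bit 1 = 1 (leading): start with 8.
  bit 2 = 1: square 8^2 = 64 ≡ 8; bit is 1, so multiply 8·8 = 64 ≡ 8 (mod 14).
  bit 3 = 0: square 8^2 = 64 ≡ 8 (mod 14).
Final value: 8^6 ≡ 8 (mod 14).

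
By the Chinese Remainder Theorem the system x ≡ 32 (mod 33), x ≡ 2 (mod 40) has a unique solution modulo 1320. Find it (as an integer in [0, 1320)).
The moduli 33, 40 are pairwise coprime, so by the CRT there is a unique solution mod 33·40 = 1320.
Solve by successive substitution. Start with x ≡ 32 (mod 33).
  Combine with x ≡ 2 (mod 40): write x = 32 + 33·t and require 32 + 33·t ≡ 2 (mod 40), i.e. 33·t ≡ 2 − 32 ≡ 10 (mod 40). Since 33^(−1) ≡ 17 (mod 40), t ≡ 17·10 ≡ 10 (mod 40). So x ≡ 32 + 33·10 = 362 (mod 1320).
Unique solution in [0, 1320): x = 362.

Final answer: x ≡ 362 (mod 1320); the representative in [0, 1320) is 362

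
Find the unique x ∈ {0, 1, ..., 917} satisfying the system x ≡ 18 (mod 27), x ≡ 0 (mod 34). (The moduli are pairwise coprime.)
The moduli 27, 34 are pairwise coprime, so by the CRT there is a unique solution mod 27·34 = 918.
Solve by successive substitution. Start with x ≡ 18 (mod 27).
  Combine with x ≡ 0 (mod 34): write x = 18 + 27·t and require 18 + 27·t ≡ 0 (mod 34), i.e. 27·t ≡ 0 − 18 ≡ 16 (mod 34). Since 27^(−1) ≡ 29 (mod 34), t ≡ 29·16 ≡ 22 (mod 34). So x ≡ 18 + 27·22 = 612 (mod 918).
Unique solution in [0, 918): x = 612.

Final answer: x ≡ 612 (mod 918); the representative in [0, 918) is 612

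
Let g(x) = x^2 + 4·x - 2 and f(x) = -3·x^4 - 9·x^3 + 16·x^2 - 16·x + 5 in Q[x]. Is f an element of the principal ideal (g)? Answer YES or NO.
NO

In Q[x] the ideal (g) consists of all multiples of g, so f ∈ (g) iff g | f, i.e. iff the remainder of f on division by g is 0. Divide f by g (g is monic, so eliminate the leading term of the running remainder at each step):
  leading term -3·x^4: subtract (-3·x^2)·g(x) = -3·x^4 - 12·x^3 + 6·x^2, leaving 3·x^3 + 10·x^2 - 16·x + 5
  leading term 3·x^3: subtract (3·x)·g(x) = 3·x^3 + 12·x^2 - 6·x, leaving -2·x^2 - 10·x + 5
  leading term -2·x^2: subtract (-2)·g(x) = -2·x^2 - 8·x + 4, leaving 1 - 2·x
The remainder r(x) = 1 - 2·x ≠ 0 (and deg r < deg g), so g ∤ f, i.e. f ∉ (g).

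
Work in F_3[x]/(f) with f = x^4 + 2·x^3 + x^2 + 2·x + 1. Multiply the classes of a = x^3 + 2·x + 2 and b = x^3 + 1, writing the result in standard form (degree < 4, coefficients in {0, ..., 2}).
Multiply as integer polynomials: a · b = x^6 + 2·x^4 + 3·x^3 + 2·x + 2. Reducing coefficients mod 3: a · b ≡ x^6 + 2·x^4 + 2·x + 2. Now divide by f(x) = x^4 + 2·x^3 + x^2 + 2·x + 1 in F_3[x], eliminating the leading term at each step:
  leading term x^6: subtract (x^2)·f(x) = x^6 + 2·x^5 + x^4 + 2·x^3 + x^2, leaving x^5 + x^4 + x^3 + 2·x^2 + 2·x + 2 (coefficients mod 3)
  leading term x^5: subtract (x)·f(x) = x^5 + 2·x^4 + x^3 + 2·x^2 + x, leaving 2·x^4 + x + 2 (coefficients mod 3)
  leading term 2·x^4: subtract (2)·f(x) = 2·x^4 + x^3 + 2·x^2 + x + 2, leaving 2·x^3 + x^2 (coefficients mod 3)
The degree is now < 4, so this is the remainder. Hence a · b ≡ 2·x^3 + x^2 in F_3[x]/(f).

Final answer: a · b ≡ 2·x^3 + x^2 (mod f(x))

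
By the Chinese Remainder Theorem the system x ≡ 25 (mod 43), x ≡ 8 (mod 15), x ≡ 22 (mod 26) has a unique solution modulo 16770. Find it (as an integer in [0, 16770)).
The moduli 43, 15, 26 are pairwise coprime, so by the CRT there is a unique solution mod 43·15·26 = 16770.
Solve by successive substitution. Start with x ≡ 25 (mod 43).
  Combine with x ≡ 8 (mod 15): write x = 25 + 43·t and require 25 + 43·t ≡ 8 (mod 15), i.e. 43·t ≡ 8 − 25 ≡ 13 (mod 15). Since 43^(−1) ≡ 7 (mod 15) (43 ≡ 13 (mod 15)), t ≡ 7·13 ≡ 1 (mod 15). So x ≡ 25 + 43·1 = 68 (mod 645).
  Combine with x ≡ 22 (mod 26): write x = 68 + 645·t and require 68 + 645·t ≡ 22 (mod 26), i.e. 645·t ≡ 22 − 68 ≡ 6 (mod 26). Since 645^(−1) ≡ 5 (mod 26) (645 ≡ 21 (mod 26)), t ≡ 5·6 ≡ 4 (mod 26). So x ≡ 68 + 645·4 = 2648 (mod 16770).
Unique solution in [0, 16770): x = 2648.

Final answer: x ≡ 2648 (mod 16770); the representative in [0, 16770) is 2648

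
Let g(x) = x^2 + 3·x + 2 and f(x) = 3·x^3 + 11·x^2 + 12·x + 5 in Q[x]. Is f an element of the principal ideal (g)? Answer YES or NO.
NO

In Q[x] the ideal (g) consists of all multiples of g, so f ∈ (g) iff g | f, i.e. iff the remainder of f on division by g is 0. Divide f by g (g is monic, so eliminate the leading term of the running remainder at each step):
  leading term 3·x^3: subtract (3·x)·g(x) = 3·x^3 + 9·x^2 + 6·x, leaving 2·x^2 + 6·x + 5
  leading term 2·x^2: subtract (2)·g(x) = 2·x^2 + 6·x + 4, leaving 1
The remainder r(x) = 1 ≠ 0 (and deg r < deg g), so g ∤ f, i.e. f ∉ (g).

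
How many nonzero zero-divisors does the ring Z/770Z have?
Z/770Z has 529 nonzero zero-divisors

In Z/770Z each nonzero element is either a unit (gcd with 770 is 1) or a zero-divisor (gcd > 1). The number of units is φ(770): factorise 770 = 2 · 5 · 7 · 11, so φ(770) = (2 − 1) · (5 − 1) · (7 − 1) · (11 − 1) = 1 · 4 · 6 · 10 = 240. The nonzero elements number 770 − 1 = 769. Hence the nonzero zero-divisors number 769 − 240 = 529.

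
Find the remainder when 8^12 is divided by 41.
Use repeated squaring. Binary(12) = 1100. Walk through the bits of the exponent 12 left-to-right: at each bit after the leading one, square the running value, then multiply by 8 if the bit is 1 (always reducing mod 41):
  bit 1 = 1 (leading): start with 8.
  bit 2 = 1: square 8^2 = 64 ≡ 23; bit is 1, so multiply 23·8 = 184 ≡ 20 (mod 41).
  bit 3 = 0: square 20^2 = 400 ≡ 31 (mod 41).
  bit 4 = 0: square 31^2 = 961 ≡ 18 (mod 41).
Final value: 8^12 ≡ 18 (mod 41).

Final answer: 18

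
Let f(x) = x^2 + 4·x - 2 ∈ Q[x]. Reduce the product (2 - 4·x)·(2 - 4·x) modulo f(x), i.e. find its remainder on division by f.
First multiply in Q[x] without reducing: a · b = 16·x^2 - 16·x + 4. Now divide by f(x) = x^2 + 4·x - 2, eliminating the leading term at each step:
  leading term 16·x^2: subtract (16)·f(x) = 16·x^2 + 64·x - 32, leaving 36 - 80·x
The degree is now < 2, so this is the remainder. Hence a · b ≡ 36 - 80·x in Q[x]/(f).

Final answer: a · b ≡ 36 - 80·x (mod f(x))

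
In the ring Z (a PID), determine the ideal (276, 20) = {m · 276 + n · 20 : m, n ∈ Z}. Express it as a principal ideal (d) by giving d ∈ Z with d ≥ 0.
(276, 20) = (4); d = 4

In the PID Z, (a, b) is generated by gcd(a, b). Compute gcd(276, 20) with the extended Euclidean algorithm, tracking rows (r, s, t) with s·276 + t·20 = r:
  row A: (276, 1, 0)   [1·276 + 0·20 = 276]
  row B: (20, 0, 1)   [0·276 + 1·20 = 20]
  276 = 13·20 + 16   → row C = row A − 13·row B = (16, 1, −13)   [check: 1·276 − 13·20 = 16]
  20 = 1·16 + 4   → row D = row B − 1·row C = (4, −1, 14)   [check: −1·276 + 14·20 = 4]
  16 = 4·4 + 0   → remainder 0, stop. gcd = 4 (last nonzero row D).
So gcd(276, 20) = 4, with Bézout identity −1·276 + 14·20 = 4. Containment (⊇): the Bézout identity exhibits 4 as an element of (276, 20), giving (4) ⊆ (276, 20). Containment (⊆): since 4 | 276 and 4 | 20 (276 = 4·69, 20 = 4·5), every Z-linear combination of 276 and 20 is divisible by 4, so (276, 20) ⊆ (4). Therefore (276, 20) = (4), d = 4.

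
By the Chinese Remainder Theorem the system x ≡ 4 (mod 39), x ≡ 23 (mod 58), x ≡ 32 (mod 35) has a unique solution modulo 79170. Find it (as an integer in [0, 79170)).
x ≡ 24847 (mod 79170); the representative in [0, 79170) is 24847

The moduli 39, 58, 35 are pairwise coprime, so by the CRT there is a unique solution mod 39·58·35 = 79170.
Solve by successive substitution. Start with x ≡ 4 (mod 39).
  Combine with x ≡ 23 (mod 58): write x = 4 + 39·t and require 4 + 39·t ≡ 23 (mod 58), i.e. 39·t ≡ 23 − 4 ≡ 19 (mod 58). Since 39^(−1) ≡ 3 (mod 58), t ≡ 3·19 ≡ 57 (mod 58). So x ≡ 4 + 39·57 = 2227 (mod 2262).
  Combine with x ≡ 32 (mod 35): write x = 2227 + 2262·t and require 2227 + 2262·t ≡ 32 (mod 35), i.e. 2262·t ≡ 32 − 2227 ≡ 10 (mod 35). Since 2262^(−1) ≡ 8 (mod 35) (2262 ≡ 22 (mod 35)), t ≡ 8·10 ≡ 10 (mod 35). So x ≡ 2227 + 2262·10 = 24847 (mod 79170).
Unique solution in [0, 79170): x = 24847.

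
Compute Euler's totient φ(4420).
φ is multiplicative, with φ(p^e) = p^e − p^(e−1). Factorise 4420 = 2^2 · 5 · 13 · 17. Then
  φ(4420) = (2^2 − 2^1) · (5 − 1) · (13 − 1) · (17 − 1) = 2 · 4 · 12 · 16 = 1536.

Final answer: φ(4420) = 1536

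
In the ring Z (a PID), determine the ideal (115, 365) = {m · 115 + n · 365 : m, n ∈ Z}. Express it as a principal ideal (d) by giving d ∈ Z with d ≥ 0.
In the PID Z, (a, b) is generated by gcd(a, b). Compute gcd(365, 115) with the extended Euclidean algorithm, tracking rows (r, s, t) with s·365 + t·115 = r:
  row A: (365, 1, 0)   [1·365 + 0·115 = 365]
  row B: (115, 0, 1)   [0·365 + 1·115 = 115]
  365 = 3·115 + 20   → row C = row A − 3·row B = (20, 1, −3)   [check: 1·365 − 3·115 = 20]
  115 = 5·20 + 15   → row D = row B − 5·row C = (15, −5, 16)   [check: −5·365 + 16·115 = 15]
  20 = 1·15 + 5   → row E = row C − 1·row D = (5, 6, −19)   [check: 6·365 − 19·115 = 5]
  15 = 3·5 + 0   → remainder 0, stop. gcd = 5 (last nonzero row E).
So gcd(115, 365) = 5, with Bézout identity 6·365 − 19·115 = 5. Containment (⊇): the Bézout identity exhibits 5 as an element of (115, 365), giving (5) ⊆ (115, 365). Containment (⊆): since 5 | 115 and 5 | 365 (115 = 5·23, 365 = 5·73), every Z-linear combination of 115 and 365 is divisible by 5, so (115, 365) ⊆ (5). Therefore (115, 365) = (5), d = 5.

Final answer: (115, 365) = (5); d = 5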